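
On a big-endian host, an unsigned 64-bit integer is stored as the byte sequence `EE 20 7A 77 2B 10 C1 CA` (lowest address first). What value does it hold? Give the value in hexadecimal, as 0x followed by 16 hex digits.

0xEE207A772B10C1CA

Big-endian: lowest address holds the most-significant byte.
The bytes are already most-significant first: 0xEE207A772B10C1CA.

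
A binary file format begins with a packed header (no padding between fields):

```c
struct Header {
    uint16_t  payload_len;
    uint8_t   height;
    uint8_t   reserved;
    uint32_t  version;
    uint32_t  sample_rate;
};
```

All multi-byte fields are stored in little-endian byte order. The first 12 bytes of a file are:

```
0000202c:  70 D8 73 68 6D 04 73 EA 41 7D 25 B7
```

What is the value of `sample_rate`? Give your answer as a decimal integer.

`sample_rate` follows `payload_len` (2 B), `height` (1 B), `reserved` (1 B), `version` (4 B), so it starts at offset 2 + 1 + 1 + 4 = 8 and occupies 4 bytes.
Bytes at offsets 8..11: 41 7D 25 B7.
Little-endian stores the least-significant byte at the lowest address.
Reassemble most-significant byte first: B7 25 7D 41 → 0xB7257D41.
0xB7257D41 = 3072687425.

3072687425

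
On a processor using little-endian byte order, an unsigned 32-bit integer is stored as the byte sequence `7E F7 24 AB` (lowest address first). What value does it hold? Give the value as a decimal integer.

2871326590

Little-endian: lowest address holds the least-significant byte.
Reassemble most-significant byte first: AB 24 F7 7E → 0xAB24F77E.
0xAB24F77E = 2871326590.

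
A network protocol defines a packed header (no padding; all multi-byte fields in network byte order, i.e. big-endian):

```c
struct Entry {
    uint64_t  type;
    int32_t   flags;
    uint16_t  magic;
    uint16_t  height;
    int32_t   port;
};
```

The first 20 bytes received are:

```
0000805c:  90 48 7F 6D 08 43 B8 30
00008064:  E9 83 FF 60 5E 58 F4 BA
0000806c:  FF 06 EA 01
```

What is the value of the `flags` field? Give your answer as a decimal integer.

-377225376

`flags` follows `type` (8 bytes), so it starts at byte offset 8 and occupies 4 bytes.
Bytes at offsets 8..11: E9 83 FF 60.
Big-endian: lowest address holds the most-significant byte.
The bytes are already most-significant first: 0xE983FF60.
Top bit is set, so as a signed 32-bit value this is 0xE983FF60 − 2^32 = -377225376.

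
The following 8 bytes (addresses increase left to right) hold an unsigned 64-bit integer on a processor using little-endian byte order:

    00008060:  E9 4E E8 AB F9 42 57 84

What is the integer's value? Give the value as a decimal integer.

9536164376078733033

Little-endian: lowest address holds the least-significant byte.
Reassemble most-significant byte first: 84 57 42 F9 AB E8 4E E9 → 0x845742F9ABE84EE9.
0x845742F9ABE84EE9 = 9536164376078733033.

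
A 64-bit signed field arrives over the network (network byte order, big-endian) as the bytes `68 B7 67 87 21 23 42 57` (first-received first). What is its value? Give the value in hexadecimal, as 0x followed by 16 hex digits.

0x68B7678721234257

Big-endian: lowest address holds the most-significant byte.
The bytes are already most-significant first: 0x68B7678721234257.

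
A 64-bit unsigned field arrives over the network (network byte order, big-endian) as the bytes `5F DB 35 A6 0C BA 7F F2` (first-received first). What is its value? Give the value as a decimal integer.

Big-endian: lowest address holds the most-significant byte.
The bytes are already most-significant first: 0x5FDB35A60CBA7FF2.
0x5FDB35A60CBA7FF2 = 6907173440797179890.

6907173440797179890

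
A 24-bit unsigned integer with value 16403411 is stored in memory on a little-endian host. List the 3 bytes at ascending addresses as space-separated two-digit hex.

16403411 in hexadecimal, padded to 24 bits, is 0xFA4BD3.
Split into bytes (most-significant first): FA 4B D3.
In little-endian order the low byte comes first in memory.
So at ascending addresses the bytes are D3 4B FA.

D3 4B FA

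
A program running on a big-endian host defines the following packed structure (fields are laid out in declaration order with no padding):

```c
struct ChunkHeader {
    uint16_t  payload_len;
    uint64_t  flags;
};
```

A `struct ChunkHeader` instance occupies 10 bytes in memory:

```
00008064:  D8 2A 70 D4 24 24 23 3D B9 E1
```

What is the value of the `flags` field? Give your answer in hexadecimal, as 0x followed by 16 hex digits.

`flags` follows `payload_len` (2 bytes), so it starts at byte offset 2 and occupies 8 bytes.
Bytes at offsets 2..9: 70 D4 24 24 23 3D B9 E1.
Big-endian stores the most-significant byte at the lowest address.
The bytes are already most-significant first: 0x70D42424233DB9E1.

0x70D42424233DB9E1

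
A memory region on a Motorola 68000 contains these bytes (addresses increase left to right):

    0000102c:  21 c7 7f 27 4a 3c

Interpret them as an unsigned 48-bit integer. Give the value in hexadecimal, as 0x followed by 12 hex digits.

0x21C77F274A3C

Big-endian: lowest address holds the most-significant byte.
The bytes are already most-significant first: 0x21C77F274A3C.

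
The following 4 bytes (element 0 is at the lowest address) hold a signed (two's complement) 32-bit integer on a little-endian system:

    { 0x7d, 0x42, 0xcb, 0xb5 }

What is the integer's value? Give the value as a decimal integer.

-1244970371

Little-endian stores the least-significant byte at the lowest address.
Reassemble most-significant byte first: B5 CB 42 7D → 0xB5CB427D.
Top bit is set, so as a signed 32-bit value this is 0xB5CB427D − 2^32 = -1244970371.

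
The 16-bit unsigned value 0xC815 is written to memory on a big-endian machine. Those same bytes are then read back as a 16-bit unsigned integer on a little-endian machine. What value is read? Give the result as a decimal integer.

5576

Stored big-endian, the bytes at ascending addresses are C8 15.
Read back as little-endian, the first byte is least significant, giving 0x15C8.
0x15C8 = 5576.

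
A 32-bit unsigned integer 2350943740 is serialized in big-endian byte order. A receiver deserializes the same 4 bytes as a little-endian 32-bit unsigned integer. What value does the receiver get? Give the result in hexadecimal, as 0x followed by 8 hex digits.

0xFC8D208C

2350943740 in 32-bit hexadecimal is 0x8C208DFC.
Stored big-endian, the bytes at ascending addresses are 8C 20 8D FC.
Read back as little-endian, the first byte is least significant, giving 0xFC8D208C.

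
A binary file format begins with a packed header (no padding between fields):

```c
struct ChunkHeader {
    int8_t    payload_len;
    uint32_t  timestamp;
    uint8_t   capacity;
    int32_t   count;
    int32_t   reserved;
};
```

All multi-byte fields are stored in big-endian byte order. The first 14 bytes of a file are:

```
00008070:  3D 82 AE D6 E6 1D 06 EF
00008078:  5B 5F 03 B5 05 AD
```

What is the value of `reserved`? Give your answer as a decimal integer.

`reserved` follows `payload_len` (1 B), `timestamp` (4 B), `capacity` (1 B), `count` (4 B), so it starts at offset 1 + 4 + 1 + 4 = 10 and occupies 4 bytes.
Bytes at offsets 10..13: 03 B5 05 AD.
Big-endian stores the most-significant byte at the lowest address.
The bytes are already most-significant first: 0x03B505AD.
0x03B505AD = 62195117.

62195117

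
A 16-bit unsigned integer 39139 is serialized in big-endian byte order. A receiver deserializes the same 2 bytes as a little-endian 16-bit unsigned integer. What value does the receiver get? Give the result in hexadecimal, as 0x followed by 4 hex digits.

0xE398

39139 in 16-bit hexadecimal is 0x98E3.
Stored big-endian, the bytes at ascending addresses are 98 E3.
Read back as little-endian, the first byte is least significant, giving 0xE398.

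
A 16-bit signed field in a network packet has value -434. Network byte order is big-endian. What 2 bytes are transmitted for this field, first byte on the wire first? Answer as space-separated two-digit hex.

Two's complement of -434 in 16 bits: 434 = 0x01B2; invert → 0xFE4D; add 1 → 0xFE4E.
Split into bytes (most-significant first): FE 4E.
Big-endian: lowest address holds the most-significant byte.
So the memory order matches the most-significant-first order: FE 4E.

FE 4E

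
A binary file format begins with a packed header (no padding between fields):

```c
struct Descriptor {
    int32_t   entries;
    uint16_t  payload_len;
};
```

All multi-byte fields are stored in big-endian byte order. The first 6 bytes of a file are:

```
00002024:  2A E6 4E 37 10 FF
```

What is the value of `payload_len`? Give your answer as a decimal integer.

`payload_len` follows `entries` (4 bytes), so it starts at byte offset 4 and occupies 2 bytes.
Bytes at offsets 4..5: 10 FF.
Big-endian: lowest address holds the most-significant byte.
The bytes are already most-significant first: 0x10FF.
0x10FF = 4351.

4351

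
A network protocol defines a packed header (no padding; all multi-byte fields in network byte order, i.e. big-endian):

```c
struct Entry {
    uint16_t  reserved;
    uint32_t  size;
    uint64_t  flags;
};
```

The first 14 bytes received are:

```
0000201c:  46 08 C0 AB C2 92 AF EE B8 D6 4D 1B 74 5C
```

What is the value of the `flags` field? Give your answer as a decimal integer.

`flags` follows `reserved` (2 B), `size` (4 B), so it starts at offset 2 + 4 = 6 and occupies 8 bytes.
Bytes at offsets 6..13: AF EE B8 D6 4D 1B 74 5C.
Big-endian: lowest address holds the most-significant byte.
The bytes are already most-significant first: 0xAFEEB8D64D1B745C.
0xAFEEB8D64D1B745C = 12677273231650681948.

12677273231650681948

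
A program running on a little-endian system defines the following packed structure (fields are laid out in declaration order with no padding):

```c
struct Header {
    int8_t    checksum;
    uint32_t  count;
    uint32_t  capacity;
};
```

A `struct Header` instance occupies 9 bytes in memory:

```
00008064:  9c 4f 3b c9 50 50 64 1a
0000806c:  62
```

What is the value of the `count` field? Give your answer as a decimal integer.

1355365199

`count` follows `checksum` (1 byte), so it starts at byte offset 1 and occupies 4 bytes.
Bytes at offsets 1..4: 4F 3B C9 50.
In little-endian order the low byte comes first in memory.
Reassemble most-significant byte first: 50 C9 3B 4F → 0x50C93B4F.
0x50C93B4F = 1355365199.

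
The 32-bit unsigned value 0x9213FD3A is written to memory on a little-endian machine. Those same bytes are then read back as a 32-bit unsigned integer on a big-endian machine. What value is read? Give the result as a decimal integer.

989664146

Stored little-endian, the bytes at ascending addresses are 3A FD 13 92.
Read back as big-endian, the last byte is least significant, giving 0x3AFD1392.
0x3AFD1392 = 989664146.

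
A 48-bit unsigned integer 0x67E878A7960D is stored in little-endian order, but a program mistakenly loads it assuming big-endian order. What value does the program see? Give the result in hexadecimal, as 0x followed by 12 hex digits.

Stored little-endian, the bytes at ascending addresses are 0D 96 A7 78 E8 67.
Read back as big-endian, the last byte is least significant, giving 0x0D96A778E867.

0x0D96A778E867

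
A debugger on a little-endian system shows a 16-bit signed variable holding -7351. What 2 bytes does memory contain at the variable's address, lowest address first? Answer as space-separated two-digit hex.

Two's complement of -7351 in 16 bits: 7351 = 0x1CB7; invert → 0xE348; add 1 → 0xE349.
Split into bytes (most-significant first): E3 49.
In little-endian order the low byte comes first in memory.
So at ascending addresses the bytes are 49 E3.

49 E3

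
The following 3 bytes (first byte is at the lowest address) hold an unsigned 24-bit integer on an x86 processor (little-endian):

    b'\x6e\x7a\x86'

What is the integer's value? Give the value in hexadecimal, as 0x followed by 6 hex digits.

In little-endian order the low byte comes first in memory.
Reassemble most-significant byte first: 86 7A 6E → 0x867A6E.

0x867A6E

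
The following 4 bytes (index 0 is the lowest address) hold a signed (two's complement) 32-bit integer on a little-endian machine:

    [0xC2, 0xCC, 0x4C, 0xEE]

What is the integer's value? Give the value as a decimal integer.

-296956734

In little-endian order the low byte comes first in memory.
Reassemble most-significant byte first: EE 4C CC C2 → 0xEE4CCCC2.
Top bit is set, so as a signed 32-bit value this is 0xEE4CCCC2 − 2^32 = -296956734.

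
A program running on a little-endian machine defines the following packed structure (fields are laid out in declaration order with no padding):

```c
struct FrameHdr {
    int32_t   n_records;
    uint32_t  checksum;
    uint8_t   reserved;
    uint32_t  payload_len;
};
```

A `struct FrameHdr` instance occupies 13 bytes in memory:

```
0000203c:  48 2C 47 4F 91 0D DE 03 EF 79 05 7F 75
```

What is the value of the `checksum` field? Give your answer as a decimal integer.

64884113

`checksum` follows `n_records` (4 bytes), so it starts at byte offset 4 and occupies 4 bytes.
Bytes at offsets 4..7: 91 0D DE 03.
In little-endian order the low byte comes first in memory.
Reassemble most-significant byte first: 03 DE 0D 91 → 0x03DE0D91.
0x03DE0D91 = 64884113.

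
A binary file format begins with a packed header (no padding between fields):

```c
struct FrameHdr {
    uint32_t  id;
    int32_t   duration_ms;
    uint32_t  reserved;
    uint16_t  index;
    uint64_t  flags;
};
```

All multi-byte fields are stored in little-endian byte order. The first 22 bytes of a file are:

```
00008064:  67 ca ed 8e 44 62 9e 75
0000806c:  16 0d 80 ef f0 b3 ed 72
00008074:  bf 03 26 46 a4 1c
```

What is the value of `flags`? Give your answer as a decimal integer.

`flags` follows `id` (4 B), `duration_ms` (4 B), `reserved` (4 B), `index` (2 B), so it starts at offset 4 + 4 + 4 + 2 = 14 and occupies 8 bytes.
Bytes at offsets 14..21: ED 72 BF 03 26 46 A4 1C.
Little-endian stores the least-significant byte at the lowest address.
Reassemble most-significant byte first: 1C A4 46 26 03 BF 72 ED → 0x1CA4462603BF72ED.
0x1CA4462603BF72ED = 2063851658328109805.

2063851658328109805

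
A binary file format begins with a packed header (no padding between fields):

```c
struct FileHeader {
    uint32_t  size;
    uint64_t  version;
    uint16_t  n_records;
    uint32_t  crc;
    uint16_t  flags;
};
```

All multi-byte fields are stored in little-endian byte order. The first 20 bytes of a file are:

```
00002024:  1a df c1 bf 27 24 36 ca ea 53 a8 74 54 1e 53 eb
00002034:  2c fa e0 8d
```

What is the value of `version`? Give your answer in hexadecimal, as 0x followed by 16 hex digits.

`version` follows `size` (4 bytes), so it starts at byte offset 4 and occupies 8 bytes.
Bytes at offsets 4..11: 27 24 36 CA EA 53 A8 74.
Little-endian stores the least-significant byte at the lowest address.
Reassemble most-significant byte first: 74 A8 53 EA CA 36 24 27 → 0x74A853EACA362427.

0x74A853EACA362427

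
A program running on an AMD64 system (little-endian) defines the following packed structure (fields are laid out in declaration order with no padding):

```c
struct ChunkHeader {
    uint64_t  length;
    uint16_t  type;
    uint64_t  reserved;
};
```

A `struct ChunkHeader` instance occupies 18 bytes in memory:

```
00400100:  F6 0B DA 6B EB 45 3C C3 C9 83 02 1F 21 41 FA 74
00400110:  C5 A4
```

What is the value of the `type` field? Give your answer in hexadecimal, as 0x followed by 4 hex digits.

`type` follows `length` (8 bytes), so it starts at byte offset 8 and occupies 2 bytes.
Bytes at offsets 8..9: C9 83.
Little-endian: lowest address holds the least-significant byte.
Reassemble most-significant byte first: 83 C9 → 0x83C9.

0x83C9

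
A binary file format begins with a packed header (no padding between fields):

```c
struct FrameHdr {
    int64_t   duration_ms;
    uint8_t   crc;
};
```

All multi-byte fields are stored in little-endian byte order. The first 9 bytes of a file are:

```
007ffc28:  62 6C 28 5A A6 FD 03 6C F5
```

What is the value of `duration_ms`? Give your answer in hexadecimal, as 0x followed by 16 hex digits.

0x6C03FDA65A286C62

`duration_ms` is the first field, at byte offset 0, occupying 8 bytes.
Bytes at offsets 0..7: 62 6C 28 5A A6 FD 03 6C.
Little-endian stores the least-significant byte at the lowest address.
Reassemble most-significant byte first: 6C 03 FD A6 5A 28 6C 62 → 0x6C03FDA65A286C62.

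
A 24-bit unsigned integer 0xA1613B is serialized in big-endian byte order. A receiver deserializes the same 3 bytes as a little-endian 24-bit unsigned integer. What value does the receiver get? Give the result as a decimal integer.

3891617

Stored big-endian, the bytes at ascending addresses are A1 61 3B.
Read back as little-endian, the first byte is least significant, giving 0x3B61A1.
0x3B61A1 = 3891617.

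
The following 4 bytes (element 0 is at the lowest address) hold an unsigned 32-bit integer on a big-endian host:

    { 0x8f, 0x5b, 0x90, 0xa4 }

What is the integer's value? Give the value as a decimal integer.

2405142692

Big-endian stores the most-significant byte at the lowest address.
The bytes are already most-significant first: 0x8F5B90A4.
0x8F5B90A4 = 2405142692.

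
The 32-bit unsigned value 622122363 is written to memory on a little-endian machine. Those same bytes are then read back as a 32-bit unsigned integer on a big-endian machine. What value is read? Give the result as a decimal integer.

622122363 in 32-bit hexadecimal is 0x2514D57B.
Stored little-endian, the bytes at ascending addresses are 7B D5 14 25.
Read back as big-endian, the last byte is least significant, giving 0x7BD51425.
0x7BD51425 = 2077561893.

2077561893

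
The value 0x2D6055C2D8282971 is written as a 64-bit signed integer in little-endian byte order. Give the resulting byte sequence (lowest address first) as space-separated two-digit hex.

Split into bytes (most-significant first): 2D 60 55 C2 D8 28 29 71.
Little-endian: lowest address holds the least-significant byte.
So at ascending addresses the bytes are 71 29 28 D8 C2 55 60 2D.

71 29 28 D8 C2 55 60 2D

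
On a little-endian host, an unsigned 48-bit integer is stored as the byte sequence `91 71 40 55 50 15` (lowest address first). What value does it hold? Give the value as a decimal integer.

In little-endian order the low byte comes first in memory.
Reassemble most-significant byte first: 15 50 55 40 71 91 → 0x155055407191.
0x155055407191 = 23434771853713.

23434771853713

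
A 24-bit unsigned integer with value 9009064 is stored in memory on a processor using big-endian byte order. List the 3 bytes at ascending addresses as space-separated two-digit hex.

9009064 in hexadecimal, padded to 24 bits, is 0x8977A8.
Split into bytes (most-significant first): 89 77 A8.
Big-endian: lowest address holds the most-significant byte.
So the memory order matches the most-significant-first order: 89 77 A8.

89 77 A8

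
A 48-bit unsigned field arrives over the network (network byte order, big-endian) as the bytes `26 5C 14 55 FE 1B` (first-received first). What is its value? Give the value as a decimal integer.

42176920026651

Big-endian stores the most-significant byte at the lowest address.
The bytes are already most-significant first: 0x265C1455FE1B.
0x265C1455FE1B = 42176920026651.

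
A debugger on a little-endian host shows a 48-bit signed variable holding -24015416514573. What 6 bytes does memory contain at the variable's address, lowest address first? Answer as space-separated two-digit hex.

Two's complement of -24015416514573 in 48 bits: 24015416514573 = 0x15D7865ED80D; invert → 0xEA2879A127F2; add 1 → 0xEA2879A127F3.
Split into bytes (most-significant first): EA 28 79 A1 27 F3.
Little-endian stores the least-significant byte at the lowest address.
So at ascending addresses the bytes are F3 27 A1 79 28 EA.

F3 27 A1 79 28 EA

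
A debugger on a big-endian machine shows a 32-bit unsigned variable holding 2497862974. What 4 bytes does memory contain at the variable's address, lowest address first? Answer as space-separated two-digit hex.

94 E2 5D 3E

2497862974 in hexadecimal, padded to 32 bits, is 0x94E25D3E.
Split into bytes (most-significant first): 94 E2 5D 3E.
In big-endian order the high byte comes first in memory.
So the memory order matches the most-significant-first order: 94 E2 5D 3E.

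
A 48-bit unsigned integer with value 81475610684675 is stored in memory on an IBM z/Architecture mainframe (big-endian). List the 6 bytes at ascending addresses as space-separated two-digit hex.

4A 1A 04 D5 2D 03

81475610684675 in hexadecimal, padded to 48 bits, is 0x4A1A04D52D03.
Split into bytes (most-significant first): 4A 1A 04 D5 2D 03.
In big-endian order the high byte comes first in memory.
So the memory order matches the most-significant-first order: 4A 1A 04 D5 2D 03.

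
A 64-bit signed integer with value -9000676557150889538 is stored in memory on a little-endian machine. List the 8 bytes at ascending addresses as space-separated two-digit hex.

BE D9 D5 E0 5B 2C 17 83

Two's complement of -9000676557150889538 in 64 bits: 9000676557150889538 = 0x7CE8D3A41F2A2642; invert → 0x83172C5BE0D5D9BD; add 1 → 0x83172C5BE0D5D9BE.
Split into bytes (most-significant first): 83 17 2C 5B E0 D5 D9 BE.
In little-endian order the low byte comes first in memory.
So at ascending addresses the bytes are BE D9 D5 E0 5B 2C 17 83.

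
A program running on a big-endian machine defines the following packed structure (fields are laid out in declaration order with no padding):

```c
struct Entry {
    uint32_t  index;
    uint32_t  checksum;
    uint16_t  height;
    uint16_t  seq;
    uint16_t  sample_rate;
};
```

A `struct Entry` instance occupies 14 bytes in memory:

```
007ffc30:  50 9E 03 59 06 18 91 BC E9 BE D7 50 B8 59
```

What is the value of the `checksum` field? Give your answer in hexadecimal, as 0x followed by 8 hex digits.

`checksum` follows `index` (4 bytes), so it starts at byte offset 4 and occupies 4 bytes.
Bytes at offsets 4..7: 06 18 91 BC.
Big-endian: lowest address holds the most-significant byte.
The bytes are already most-significant first: 0x061891BC.

0x061891BC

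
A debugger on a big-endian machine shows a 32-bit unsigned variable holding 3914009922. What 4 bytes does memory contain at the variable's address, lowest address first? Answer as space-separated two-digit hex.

E9 4B 0D 42

3914009922 in hexadecimal, padded to 32 bits, is 0xE94B0D42.
Split into bytes (most-significant first): E9 4B 0D 42.
In big-endian order the high byte comes first in memory.
So the memory order matches the most-significant-first order: E9 4B 0D 42.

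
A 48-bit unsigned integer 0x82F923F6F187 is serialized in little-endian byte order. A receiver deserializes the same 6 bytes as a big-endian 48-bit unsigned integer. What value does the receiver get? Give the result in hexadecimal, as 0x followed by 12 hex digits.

0x87F1F623F982

Stored little-endian, the bytes at ascending addresses are 87 F1 F6 23 F9 82.
Read back as big-endian, the last byte is least significant, giving 0x87F1F623F982.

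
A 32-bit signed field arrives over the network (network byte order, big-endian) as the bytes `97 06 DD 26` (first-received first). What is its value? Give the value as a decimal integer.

-1761157850

Big-endian: lowest address holds the most-significant byte.
The bytes are already most-significant first: 0x9706DD26.
Top bit is set, so as a signed 32-bit value this is 0x9706DD26 − 2^32 = -1761157850.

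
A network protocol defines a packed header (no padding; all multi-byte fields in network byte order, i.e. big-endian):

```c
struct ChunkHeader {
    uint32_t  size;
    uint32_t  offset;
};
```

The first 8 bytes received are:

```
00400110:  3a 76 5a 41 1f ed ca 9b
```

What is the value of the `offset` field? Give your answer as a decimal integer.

535677595

`offset` follows `size` (4 bytes), so it starts at byte offset 4 and occupies 4 bytes.
Bytes at offsets 4..7: 1F ED CA 9B.
Big-endian stores the most-significant byte at the lowest address.
The bytes are already most-significant first: 0x1FEDCA9B.
0x1FEDCA9B = 535677595.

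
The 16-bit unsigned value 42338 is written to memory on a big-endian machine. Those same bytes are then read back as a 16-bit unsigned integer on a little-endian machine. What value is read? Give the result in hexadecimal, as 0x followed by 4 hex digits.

0x62A5

42338 in 16-bit hexadecimal is 0xA562.
Stored big-endian, the bytes at ascending addresses are A5 62.
Read back as little-endian, the first byte is least significant, giving 0x62A5.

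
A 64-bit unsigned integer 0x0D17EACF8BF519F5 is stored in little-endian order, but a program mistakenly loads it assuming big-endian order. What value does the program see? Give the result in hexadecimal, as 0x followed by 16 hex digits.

Stored little-endian, the bytes at ascending addresses are F5 19 F5 8B CF EA 17 0D.
Read back as big-endian, the last byte is least significant, giving 0xF519F58BCFEA170D.

0xF519F58BCFEA170D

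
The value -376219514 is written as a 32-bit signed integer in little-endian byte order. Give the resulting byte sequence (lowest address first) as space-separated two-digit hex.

Two's complement of -376219514 in 32 bits: 376219514 = 0x166CA77A; invert → 0xE9935885; add 1 → 0xE9935886.
Split into bytes (most-significant first): E9 93 58 86.
In little-endian order the low byte comes first in memory.
So at ascending addresses the bytes are 86 58 93 E9.

86 58 93 E9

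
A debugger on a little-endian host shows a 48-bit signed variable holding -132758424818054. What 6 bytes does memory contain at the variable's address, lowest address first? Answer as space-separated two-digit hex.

7A 6E 3F C5 41 87

Two's complement of -132758424818054 in 48 bits: 132758424818054 = 0x78BE3AC09186; invert → 0x8741C53F6E79; add 1 → 0x8741C53F6E7A.
Split into bytes (most-significant first): 87 41 C5 3F 6E 7A.
In little-endian order the low byte comes first in memory.
So at ascending addresses the bytes are 7A 6E 3F C5 41 87.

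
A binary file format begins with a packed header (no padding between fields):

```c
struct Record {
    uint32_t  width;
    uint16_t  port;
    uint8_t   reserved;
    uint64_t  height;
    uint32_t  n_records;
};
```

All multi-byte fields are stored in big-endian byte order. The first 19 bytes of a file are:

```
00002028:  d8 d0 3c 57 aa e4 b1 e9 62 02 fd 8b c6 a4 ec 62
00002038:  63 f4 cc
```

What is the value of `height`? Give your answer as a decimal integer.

16817007246549886188

`height` follows `width` (4 B), `port` (2 B), `reserved` (1 B), so it starts at offset 4 + 2 + 1 = 7 and occupies 8 bytes.
Bytes at offsets 7..14: E9 62 02 FD 8B C6 A4 EC.
Big-endian: lowest address holds the most-significant byte.
The bytes are already most-significant first: 0xE96202FD8BC6A4EC.
0xE96202FD8BC6A4EC = 16817007246549886188.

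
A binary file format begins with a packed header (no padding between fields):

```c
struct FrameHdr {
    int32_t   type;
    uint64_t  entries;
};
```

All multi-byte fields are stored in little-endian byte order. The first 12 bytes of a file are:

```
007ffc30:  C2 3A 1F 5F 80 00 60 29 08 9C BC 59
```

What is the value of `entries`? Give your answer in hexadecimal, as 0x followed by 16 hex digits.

0x59BC9C0829600080

`entries` follows `type` (4 bytes), so it starts at byte offset 4 and occupies 8 bytes.
Bytes at offsets 4..11: 80 00 60 29 08 9C BC 59.
Little-endian: lowest address holds the least-significant byte.
Reassemble most-significant byte first: 59 BC 9C 08 29 60 00 80 → 0x59BC9C0829600080.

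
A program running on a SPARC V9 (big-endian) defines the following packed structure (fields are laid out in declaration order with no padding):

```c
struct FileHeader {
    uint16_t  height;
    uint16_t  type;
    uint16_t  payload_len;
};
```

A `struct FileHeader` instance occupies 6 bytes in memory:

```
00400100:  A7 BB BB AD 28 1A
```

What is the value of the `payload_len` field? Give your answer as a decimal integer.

10266

`payload_len` follows `height` (2 B), `type` (2 B), so it starts at offset 2 + 2 = 4 and occupies 2 bytes.
Bytes at offsets 4..5: 28 1A.
Big-endian stores the most-significant byte at the lowest address.
The bytes are already most-significant first: 0x281A.
0x281A = 10266.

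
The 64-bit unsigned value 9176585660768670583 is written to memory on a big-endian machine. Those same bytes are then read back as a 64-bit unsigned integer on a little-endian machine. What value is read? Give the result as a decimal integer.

9176585660768670583 in 64-bit hexadecimal is 0x7F59C809F10F5377.
Stored big-endian, the bytes at ascending addresses are 7F 59 C8 09 F1 0F 53 77.
Read back as little-endian, the first byte is least significant, giving 0x77530FF109C8597F.
0x77530FF109C8597F = 8598233641506068863.

8598233641506068863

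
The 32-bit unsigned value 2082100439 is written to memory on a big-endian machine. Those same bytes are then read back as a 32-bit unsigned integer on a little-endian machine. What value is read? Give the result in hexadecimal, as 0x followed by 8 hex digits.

2082100439 in 32-bit hexadecimal is 0x7C1A54D7.
Stored big-endian, the bytes at ascending addresses are 7C 1A 54 D7.
Read back as little-endian, the first byte is least significant, giving 0xD7541A7C.

0xD7541A7C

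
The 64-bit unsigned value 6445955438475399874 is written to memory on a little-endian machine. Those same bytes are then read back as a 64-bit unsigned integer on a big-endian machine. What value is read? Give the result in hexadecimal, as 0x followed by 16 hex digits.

6445955438475399874 in 64-bit hexadecimal is 0x5974A251B452D2C2.
Stored little-endian, the bytes at ascending addresses are C2 D2 52 B4 51 A2 74 59.
Read back as big-endian, the last byte is least significant, giving 0xC2D252B451A27459.

0xC2D252B451A27459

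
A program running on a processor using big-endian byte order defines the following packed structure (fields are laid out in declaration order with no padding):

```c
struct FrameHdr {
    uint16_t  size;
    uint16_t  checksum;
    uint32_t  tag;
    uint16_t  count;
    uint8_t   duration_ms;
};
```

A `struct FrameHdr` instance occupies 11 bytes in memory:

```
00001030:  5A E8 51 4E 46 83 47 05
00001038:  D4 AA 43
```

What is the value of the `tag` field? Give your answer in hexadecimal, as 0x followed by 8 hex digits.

0x46834705

`tag` follows `size` (2 B), `checksum` (2 B), so it starts at offset 2 + 2 = 4 and occupies 4 bytes.
Bytes at offsets 4..7: 46 83 47 05.
In big-endian order the high byte comes first in memory.
The bytes are already most-significant first: 0x46834705.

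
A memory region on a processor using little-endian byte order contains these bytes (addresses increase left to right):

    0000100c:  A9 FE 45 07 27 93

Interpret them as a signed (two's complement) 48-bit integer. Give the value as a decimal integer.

-119679141675351

In little-endian order the low byte comes first in memory.
Reassemble most-significant byte first: 93 27 07 45 FE A9 → 0x93270745FEA9.
Top bit is set, so as a signed 48-bit value this is 0x93270745FEA9 − 2^48 = -119679141675351.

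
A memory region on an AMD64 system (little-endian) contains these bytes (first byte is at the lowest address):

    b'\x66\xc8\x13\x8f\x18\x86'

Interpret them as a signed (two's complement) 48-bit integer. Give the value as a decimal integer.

In little-endian order the low byte comes first in memory.
Reassemble most-significant byte first: 86 18 8F 13 C8 66 → 0x86188F13C866.
Top bit is set, so as a signed 48-bit value this is 0x86188F13C866 − 2^48 = -134034938935194.

-134034938935194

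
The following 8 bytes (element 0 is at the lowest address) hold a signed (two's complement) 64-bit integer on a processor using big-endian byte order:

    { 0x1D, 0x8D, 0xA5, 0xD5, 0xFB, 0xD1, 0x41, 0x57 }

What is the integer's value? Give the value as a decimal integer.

2129540537287524695

Big-endian stores the most-significant byte at the lowest address.
The bytes are already most-significant first: 0x1D8DA5D5FBD14157.
0x1D8DA5D5FBD14157 = 2129540537287524695.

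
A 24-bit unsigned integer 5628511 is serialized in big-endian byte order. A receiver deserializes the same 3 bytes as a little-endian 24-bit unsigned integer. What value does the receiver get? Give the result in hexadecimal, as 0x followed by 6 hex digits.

5628511 in 24-bit hexadecimal is 0x55E25F.
Stored big-endian, the bytes at ascending addresses are 55 E2 5F.
Read back as little-endian, the first byte is least significant, giving 0x5FE255.

0x5FE255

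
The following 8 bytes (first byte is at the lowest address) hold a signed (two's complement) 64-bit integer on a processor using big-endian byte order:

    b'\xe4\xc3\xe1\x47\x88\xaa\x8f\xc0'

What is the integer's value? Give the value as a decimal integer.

-1962477315251597376

In big-endian order the high byte comes first in memory.
The bytes are already most-significant first: 0xE4C3E14788AA8FC0.
Top bit is set, so as a signed 64-bit value this is 0xE4C3E14788AA8FC0 − 2^64 = -1962477315251597376.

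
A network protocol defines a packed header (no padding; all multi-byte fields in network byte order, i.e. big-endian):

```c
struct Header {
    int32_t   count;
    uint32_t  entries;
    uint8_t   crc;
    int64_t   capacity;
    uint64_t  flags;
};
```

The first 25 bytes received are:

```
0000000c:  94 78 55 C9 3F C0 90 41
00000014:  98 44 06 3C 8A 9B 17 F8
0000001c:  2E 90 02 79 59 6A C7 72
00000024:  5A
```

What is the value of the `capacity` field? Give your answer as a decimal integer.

`capacity` follows `count` (4 B), `entries` (4 B), `crc` (1 B), so it starts at offset 4 + 4 + 1 = 9 and occupies 8 bytes.
Bytes at offsets 9..16: 44 06 3C 8A 9B 17 F8 2E.
In big-endian order the high byte comes first in memory.
The bytes are already most-significant first: 0x44063C8A9B17F82E.
0x44063C8A9B17F82E = 4901671810444556334.

4901671810444556334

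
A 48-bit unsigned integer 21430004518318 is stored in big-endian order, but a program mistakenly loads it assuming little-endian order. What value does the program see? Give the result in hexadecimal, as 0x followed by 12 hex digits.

21430004518318 in 48-bit hexadecimal is 0x137D8FCE8DAE.
Stored big-endian, the bytes at ascending addresses are 13 7D 8F CE 8D AE.
Read back as little-endian, the first byte is least significant, giving 0xAE8DCE8F7D13.

0xAE8DCE8F7D13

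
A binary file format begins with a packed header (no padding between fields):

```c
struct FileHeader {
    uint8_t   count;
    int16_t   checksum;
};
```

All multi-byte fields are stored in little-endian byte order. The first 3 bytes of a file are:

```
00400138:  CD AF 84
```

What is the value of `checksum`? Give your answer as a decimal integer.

-31569

`checksum` follows `count` (1 byte), so it starts at byte offset 1 and occupies 2 bytes.
Bytes at offsets 1..2: AF 84.
Little-endian: lowest address holds the least-significant byte.
Reassemble most-significant byte first: 84 AF → 0x84AF.
Top bit is set, so as a signed 16-bit value this is 0x84AF − 2^16 = -31569.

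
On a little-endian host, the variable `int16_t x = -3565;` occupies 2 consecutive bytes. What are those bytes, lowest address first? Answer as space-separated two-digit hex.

Two's complement of -3565 in 16 bits: 3565 = 0x0DED; invert → 0xF212; add 1 → 0xF213.
Split into bytes (most-significant first): F2 13.
Little-endian: lowest address holds the least-significant byte.
So at ascending addresses the bytes are 13 F2.

13 F2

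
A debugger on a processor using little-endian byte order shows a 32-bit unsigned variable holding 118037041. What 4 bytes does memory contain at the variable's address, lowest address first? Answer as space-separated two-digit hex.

31 1A 09 07

118037041 in hexadecimal, padded to 32 bits, is 0x07091A31.
Split into bytes (most-significant first): 07 09 1A 31.
Little-endian stores the least-significant byte at the lowest address.
So at ascending addresses the bytes are 31 1A 09 07.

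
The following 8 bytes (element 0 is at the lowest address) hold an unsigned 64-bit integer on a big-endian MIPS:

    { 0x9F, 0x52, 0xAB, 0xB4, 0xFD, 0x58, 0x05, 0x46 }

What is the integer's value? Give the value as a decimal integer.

Big-endian: lowest address holds the most-significant byte.
The bytes are already most-significant first: 0x9F52ABB4FD580546.
0x9F52ABB4FD580546 = 11480427193953682758.

11480427193953682758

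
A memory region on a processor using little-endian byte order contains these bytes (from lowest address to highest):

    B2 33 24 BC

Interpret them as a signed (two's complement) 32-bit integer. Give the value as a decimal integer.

-1138478158

Little-endian stores the least-significant byte at the lowest address.
Reassemble most-significant byte first: BC 24 33 B2 → 0xBC2433B2.
Top bit is set, so as a signed 32-bit value this is 0xBC2433B2 − 2^32 = -1138478158.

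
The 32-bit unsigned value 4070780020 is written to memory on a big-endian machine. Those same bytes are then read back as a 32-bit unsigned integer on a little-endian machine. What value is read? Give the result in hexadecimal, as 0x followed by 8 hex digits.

0x742CA3F2

4070780020 in 32-bit hexadecimal is 0xF2A32C74.
Stored big-endian, the bytes at ascending addresses are F2 A3 2C 74.
Read back as little-endian, the first byte is least significant, giving 0x742CA3F2.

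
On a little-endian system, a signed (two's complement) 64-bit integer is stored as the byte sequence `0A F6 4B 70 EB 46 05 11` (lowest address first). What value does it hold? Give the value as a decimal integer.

Little-endian: lowest address holds the least-significant byte.
Reassemble most-significant byte first: 11 05 46 EB 70 4B F6 0A → 0x110546EB704BF60A.
0x110546EB704BF60A = 1226464450543613450.

1226464450543613450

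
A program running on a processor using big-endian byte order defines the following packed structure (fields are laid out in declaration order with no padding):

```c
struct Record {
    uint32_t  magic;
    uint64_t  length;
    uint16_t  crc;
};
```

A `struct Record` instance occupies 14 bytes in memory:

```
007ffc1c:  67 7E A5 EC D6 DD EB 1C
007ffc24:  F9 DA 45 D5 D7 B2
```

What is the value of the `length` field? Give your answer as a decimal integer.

`length` follows `magic` (4 bytes), so it starts at byte offset 4 and occupies 8 bytes.
Bytes at offsets 4..11: D6 DD EB 1C F9 DA 45 D5.
In big-endian order the high byte comes first in memory.
The bytes are already most-significant first: 0xD6DDEB1CF9DA45D5.
0xD6DDEB1CF9DA45D5 = 15482789603653076437.

15482789603653076437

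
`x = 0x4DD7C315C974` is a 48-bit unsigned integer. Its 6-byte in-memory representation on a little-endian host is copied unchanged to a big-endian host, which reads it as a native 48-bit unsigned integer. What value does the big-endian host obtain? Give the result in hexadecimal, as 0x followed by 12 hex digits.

0x74C915C3D74D

Stored little-endian, the bytes at ascending addresses are 74 C9 15 C3 D7 4D.
Read back as big-endian, the last byte is least significant, giving 0x74C915C3D74D.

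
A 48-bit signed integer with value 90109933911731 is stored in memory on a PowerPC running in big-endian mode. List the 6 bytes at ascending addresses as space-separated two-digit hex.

51 F4 5A 99 FE B3

90109933911731 in hexadecimal, padded to 48 bits, is 0x51F45A99FEB3.
Split into bytes (most-significant first): 51 F4 5A 99 FE B3.
Big-endian: lowest address holds the most-significant byte.
So the memory order matches the most-significant-first order: 51 F4 5A 99 FE B3.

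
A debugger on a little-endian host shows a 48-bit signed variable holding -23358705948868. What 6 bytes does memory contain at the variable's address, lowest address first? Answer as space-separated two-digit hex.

Two's complement of -23358705948868 in 48 bits: 23358705948868 = 0x153E9F5ED8C4; invert → 0xEAC160A1273B; add 1 → 0xEAC160A1273C.
Split into bytes (most-significant first): EA C1 60 A1 27 3C.
Little-endian: lowest address holds the least-significant byte.
So at ascending addresses the bytes are 3C 27 A1 60 C1 EA.

3C 27 A1 60 C1 EA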